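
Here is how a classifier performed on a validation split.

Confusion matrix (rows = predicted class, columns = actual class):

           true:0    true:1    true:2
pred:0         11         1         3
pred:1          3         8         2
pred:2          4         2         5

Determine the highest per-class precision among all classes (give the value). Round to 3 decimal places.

0.733

Per-class precision (TP/(TP+FP)):
  0: TP=11, FP=1+3=4 → 11/15 = 0.7333
  1: TP=8, FP=3+2=5 → 8/13 = 0.6154
  2: TP=5, FP=4+2=6 → 5/11 = 0.4545
Highest is class '0' with precision = 0.733.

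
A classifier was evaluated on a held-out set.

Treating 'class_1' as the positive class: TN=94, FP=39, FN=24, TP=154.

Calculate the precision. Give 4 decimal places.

0.7979

Precision = TP/(TP+FP) = 154/(154+39) = 154/193 = 0.7979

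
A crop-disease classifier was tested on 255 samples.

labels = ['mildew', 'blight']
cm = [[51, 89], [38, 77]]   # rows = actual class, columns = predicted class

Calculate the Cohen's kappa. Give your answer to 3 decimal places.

0.033

Observed agreement pₒ = trace/N = 128/255 = 0.5020
Expected agreement pₑ = Σ (rowᵢ·colᵢ)/N² = (140·89 + 115·166)/255² = 0.4852
κ = (pₒ − pₑ)/(1 − pₑ) = (0.5020 − 0.4852)/(1 − 0.4852) = 0.033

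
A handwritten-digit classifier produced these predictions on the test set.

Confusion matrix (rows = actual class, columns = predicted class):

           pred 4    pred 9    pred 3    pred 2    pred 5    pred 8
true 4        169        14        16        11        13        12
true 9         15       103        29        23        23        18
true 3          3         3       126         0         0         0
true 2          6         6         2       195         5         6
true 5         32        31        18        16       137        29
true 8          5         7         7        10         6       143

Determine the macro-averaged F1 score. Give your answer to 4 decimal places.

0.7025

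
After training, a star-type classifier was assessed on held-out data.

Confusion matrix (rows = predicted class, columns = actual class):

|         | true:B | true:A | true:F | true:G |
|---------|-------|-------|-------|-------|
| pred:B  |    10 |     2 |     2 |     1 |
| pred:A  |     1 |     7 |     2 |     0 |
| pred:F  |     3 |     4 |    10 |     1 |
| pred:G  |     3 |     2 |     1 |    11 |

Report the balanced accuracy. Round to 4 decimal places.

Balanced accuracy = mean of per-class recall.
  B: recall = 10/17 = 0.58824
  A: recall = 7/15 = 0.46667
  F: recall = 10/15 = 0.66667
  G: recall = 11/13 = 0.84615
Mean = (0.58824 + 0.46667 + 0.66667 + 0.84615) / 4 = 0.6419

0.6419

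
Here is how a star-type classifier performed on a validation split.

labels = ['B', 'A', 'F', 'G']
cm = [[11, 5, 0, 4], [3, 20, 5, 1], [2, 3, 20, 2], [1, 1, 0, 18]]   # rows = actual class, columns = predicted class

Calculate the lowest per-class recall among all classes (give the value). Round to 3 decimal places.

Per-class recall (TP/(TP+FN)):
  B: TP=11, FN=5+0+4=9 → 11/20 = 0.5500
  A: TP=20, FN=3+5+1=9 → 20/29 = 0.6897
  F: TP=20, FN=2+3+2=7 → 20/27 = 0.7407
  G: TP=18, FN=1+1+0=2 → 18/20 = 0.9000
Lowest is class 'B' with recall = 0.550.

0.550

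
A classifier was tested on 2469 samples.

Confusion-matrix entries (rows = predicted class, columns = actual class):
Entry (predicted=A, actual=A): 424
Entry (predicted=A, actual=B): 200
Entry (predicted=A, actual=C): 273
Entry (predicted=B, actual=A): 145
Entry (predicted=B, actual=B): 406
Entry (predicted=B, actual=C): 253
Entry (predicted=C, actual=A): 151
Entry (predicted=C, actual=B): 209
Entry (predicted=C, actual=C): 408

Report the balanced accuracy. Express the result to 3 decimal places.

0.508

Balanced accuracy = mean of per-class recall.
  A: recall = 424/720 = 0.5889
  B: recall = 406/815 = 0.4982
  C: recall = 408/934 = 0.4368
Mean = (0.5889 + 0.4982 + 0.4368) / 3 = 0.508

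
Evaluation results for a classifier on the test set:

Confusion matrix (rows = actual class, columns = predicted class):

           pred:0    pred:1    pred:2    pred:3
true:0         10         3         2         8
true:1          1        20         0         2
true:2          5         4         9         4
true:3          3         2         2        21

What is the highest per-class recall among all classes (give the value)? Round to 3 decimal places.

0.870

Per-class recall (TP/(TP+FN)):
  0: TP=10, FN=3+2+8=13 → 10/23 = 0.4348
  1: TP=20, FN=1+0+2=3 → 20/23 = 0.8696
  2: TP=9, FN=5+4+4=13 → 9/22 = 0.4091
  3: TP=21, FN=3+2+2=7 → 21/28 = 0.7500
Highest is class '1' with recall = 0.870.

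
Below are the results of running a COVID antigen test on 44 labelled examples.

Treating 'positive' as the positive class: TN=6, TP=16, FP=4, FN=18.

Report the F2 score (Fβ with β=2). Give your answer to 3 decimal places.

Fβ = (1+β²)·TP / ((1+β²)·TP + β²·FN + FP), with β²=4
= 5·16 / (5·16 + 4·18 + 4) = 0.513

0.513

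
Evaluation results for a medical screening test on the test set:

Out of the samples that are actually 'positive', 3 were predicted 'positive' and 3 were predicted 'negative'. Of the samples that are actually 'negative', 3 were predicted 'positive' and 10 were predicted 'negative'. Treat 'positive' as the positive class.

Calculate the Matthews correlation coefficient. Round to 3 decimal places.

MCC = (TP·TN − FP·FN) / √((TP+FP)(TP+FN)(TN+FP)(TN+FN))
Numerator = 3·10 − 3·3 = 21
Denominator = √(6·6·13·13) = √6084 = 78.0000
MCC = 21 / 78.0000 = 0.269

0.269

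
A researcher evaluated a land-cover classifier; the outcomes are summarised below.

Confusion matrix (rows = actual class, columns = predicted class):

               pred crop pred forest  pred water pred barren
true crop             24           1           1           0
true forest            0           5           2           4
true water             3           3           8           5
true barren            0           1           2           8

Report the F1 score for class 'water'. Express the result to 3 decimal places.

F1 score = 2·TP/(2·TP+FP+FN).
water: TP=8, FP=1+2+2=5, FN=3+3+5=11 → 16/32 = 0.5000

0.500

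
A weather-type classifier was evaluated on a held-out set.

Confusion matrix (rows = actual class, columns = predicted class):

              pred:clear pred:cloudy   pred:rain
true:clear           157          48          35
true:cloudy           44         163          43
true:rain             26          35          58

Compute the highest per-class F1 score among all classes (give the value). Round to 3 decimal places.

Per-class F1 score (2·TP/(2·TP+FP+FN)):
  clear: TP=157, FP=44+26=70, FN=48+35=83 → 314/467 = 0.6724
  cloudy: TP=163, FP=48+35=83, FN=44+43=87 → 326/496 = 0.6573
  rain: TP=58, FP=35+43=78, FN=26+35=61 → 116/255 = 0.4549
Highest is class 'clear' with F1 score = 0.672.

0.672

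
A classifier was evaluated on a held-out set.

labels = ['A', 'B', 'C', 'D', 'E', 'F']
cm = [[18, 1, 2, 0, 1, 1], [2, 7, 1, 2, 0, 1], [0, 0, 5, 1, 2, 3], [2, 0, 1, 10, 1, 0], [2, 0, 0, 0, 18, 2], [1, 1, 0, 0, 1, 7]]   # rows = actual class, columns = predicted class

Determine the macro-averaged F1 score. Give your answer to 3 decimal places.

Per-class F1 score (2·TP/(2·TP+FP+FN)):
  A: TP=18, FP=2+0+2+2+1=7, FN=1+2+0+1+1=5 → 36/48 = 0.7500
  B: TP=7, FP=1+0+0+0+1=2, FN=2+1+2+0+1=6 → 14/22 = 0.6364
  C: TP=5, FP=2+1+1+0+0=4, FN=0+0+1+2+3=6 → 10/20 = 0.5000
  D: TP=10, FP=0+2+1+0+0=3, FN=2+0+1+1+0=4 → 20/27 = 0.7407
  E: TP=18, FP=1+0+2+1+1=5, FN=2+0+0+0+2=4 → 36/45 = 0.8000
  F: TP=7, FP=1+1+3+0+2=7, FN=1+1+0+0+1=3 → 14/24 = 0.5833
Macro-F1 score = mean = (0.7500 + 0.6364 + 0.5000 + 0.7407 + 0.8000 + 0.5833) / 6 = 0.668

0.668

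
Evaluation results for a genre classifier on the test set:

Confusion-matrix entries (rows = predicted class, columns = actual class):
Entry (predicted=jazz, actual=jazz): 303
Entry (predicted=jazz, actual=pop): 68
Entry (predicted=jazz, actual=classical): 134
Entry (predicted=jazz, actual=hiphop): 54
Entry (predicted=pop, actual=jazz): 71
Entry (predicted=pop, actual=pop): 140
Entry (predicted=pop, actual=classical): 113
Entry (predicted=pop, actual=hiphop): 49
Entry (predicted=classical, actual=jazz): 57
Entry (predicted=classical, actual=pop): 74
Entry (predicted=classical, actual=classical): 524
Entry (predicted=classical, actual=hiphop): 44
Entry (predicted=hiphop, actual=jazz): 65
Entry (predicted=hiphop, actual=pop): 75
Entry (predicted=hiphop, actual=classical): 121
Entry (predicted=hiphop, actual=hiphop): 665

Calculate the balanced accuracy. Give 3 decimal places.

Balanced accuracy = mean of per-class recall.
  jazz: recall = 303/496 = 0.6109
  pop: recall = 140/357 = 0.3922
  classical: recall = 524/892 = 0.5874
  hiphop: recall = 665/812 = 0.8190
Mean = (0.6109 + 0.3922 + 0.5874 + 0.8190) / 4 = 0.602

0.602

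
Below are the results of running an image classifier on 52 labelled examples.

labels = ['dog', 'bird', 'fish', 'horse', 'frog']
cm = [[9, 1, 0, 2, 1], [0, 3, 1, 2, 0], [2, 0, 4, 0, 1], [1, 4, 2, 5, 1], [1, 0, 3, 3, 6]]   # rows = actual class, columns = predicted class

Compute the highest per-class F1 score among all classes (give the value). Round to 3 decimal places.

Per-class F1 score (2·TP/(2·TP+FP+FN)):
  dog: TP=9, FP=0+2+1+1=4, FN=1+0+2+1=4 → 18/26 = 0.6923
  bird: TP=3, FP=1+0+4+0=5, FN=0+1+2+0=3 → 6/14 = 0.4286
  fish: TP=4, FP=0+1+2+3=6, FN=2+0+0+1=3 → 8/17 = 0.4706
  horse: TP=5, FP=2+2+0+3=7, FN=1+4+2+1=8 → 10/25 = 0.4000
  frog: TP=6, FP=1+0+1+1=3, FN=1+0+3+3=7 → 12/22 = 0.5455
Highest is class 'dog' with F1 score = 0.692.

0.692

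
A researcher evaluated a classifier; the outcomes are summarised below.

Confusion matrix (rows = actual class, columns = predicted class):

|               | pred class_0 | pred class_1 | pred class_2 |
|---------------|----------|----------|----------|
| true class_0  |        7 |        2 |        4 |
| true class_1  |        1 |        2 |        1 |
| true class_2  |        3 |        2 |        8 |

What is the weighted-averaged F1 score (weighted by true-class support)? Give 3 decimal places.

0.573

Per-class F1 score (2·TP/(2·TP+FP+FN)):
  class_0: TP=7, FP=1+3=4, FN=2+4=6 → 14/24 = 0.5833
  class_1: TP=2, FP=2+2=4, FN=1+1=2 → 4/10 = 0.4000
  class_2: TP=8, FP=4+1=5, FN=3+2=5 → 16/26 = 0.6154
Weighted-F1 score = Σ (supportᵢ/N)·F1 scoreᵢ with N=30: (13/30)·0.5833 + (4/30)·0.4000 + (13/30)·0.6154 = 0.573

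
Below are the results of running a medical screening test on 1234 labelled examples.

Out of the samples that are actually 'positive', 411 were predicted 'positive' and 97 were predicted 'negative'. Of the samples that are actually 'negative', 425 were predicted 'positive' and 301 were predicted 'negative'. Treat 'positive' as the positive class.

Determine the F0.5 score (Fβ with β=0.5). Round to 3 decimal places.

0.533

Fβ = (1+β²)·TP / ((1+β²)·TP + β²·FN + FP), with β²=1/4
= 1.25·411 / (1.25·411 + 0.25·97 + 425) = 0.533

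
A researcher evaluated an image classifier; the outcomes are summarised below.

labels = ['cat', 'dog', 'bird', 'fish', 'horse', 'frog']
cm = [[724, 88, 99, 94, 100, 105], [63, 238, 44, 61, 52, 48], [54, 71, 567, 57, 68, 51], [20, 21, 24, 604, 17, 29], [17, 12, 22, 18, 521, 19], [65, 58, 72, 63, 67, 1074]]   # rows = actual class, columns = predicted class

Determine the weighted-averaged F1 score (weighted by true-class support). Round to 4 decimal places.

0.7005

Per-class F1 score (2·TP/(2·TP+FP+FN)):
  cat: TP=724, FP=63+54+20+17+65=219, FN=88+99+94+100+105=486 → 1448/2153 = 0.67255
  dog: TP=238, FP=88+71+21+12+58=250, FN=63+44+61+52+48=268 → 476/994 = 0.47887
  bird: TP=567, FP=99+44+24+22+72=261, FN=54+71+57+68+51=301 → 1134/1696 = 0.66863
  fish: TP=604, FP=94+61+57+18+63=293, FN=20+21+24+17+29=111 → 1208/1612 = 0.74938
  horse: TP=521, FP=100+52+68+17+67=304, FN=17+12+22+18+19=88 → 1042/1434 = 0.72664
  frog: TP=1074, FP=105+48+51+29+19=252, FN=65+58+72+63+67=325 → 2148/2725 = 0.78826
Weighted-F1 score = Σ (supportᵢ/N)·F1 scoreᵢ with N=5307: (1210/5307)·0.67255 + (506/5307)·0.47887 + (868/5307)·0.66863 + (715/5307)·0.74938 + (609/5307)·0.72664 + (1399/5307)·0.78826 = 0.7005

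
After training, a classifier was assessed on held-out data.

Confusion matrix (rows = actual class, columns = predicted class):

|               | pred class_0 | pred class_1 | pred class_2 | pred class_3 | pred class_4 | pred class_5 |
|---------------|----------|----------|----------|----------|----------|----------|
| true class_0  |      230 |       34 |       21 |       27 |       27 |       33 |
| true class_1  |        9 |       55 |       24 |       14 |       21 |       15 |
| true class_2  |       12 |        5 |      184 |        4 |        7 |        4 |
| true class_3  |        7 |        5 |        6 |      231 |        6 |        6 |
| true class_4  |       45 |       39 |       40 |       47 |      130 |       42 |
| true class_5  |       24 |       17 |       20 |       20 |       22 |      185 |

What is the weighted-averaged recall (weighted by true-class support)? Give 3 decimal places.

Per-class recall (TP/(TP+FN)):
  class_0: TP=230, FN=34+21+27+27+33=142 → 230/372 = 0.6183
  class_1: TP=55, FN=9+24+14+21+15=83 → 55/138 = 0.3986
  class_2: TP=184, FN=12+5+4+7+4=32 → 184/216 = 0.8519
  class_3: TP=231, FN=7+5+6+6+6=30 → 231/261 = 0.8851
  class_4: TP=130, FN=45+39+40+47+42=213 → 130/343 = 0.3790
  class_5: TP=185, FN=24+17+20+20+22=103 → 185/288 = 0.6424
Weighted-recall = Σ (supportᵢ/N)·recallᵢ with N=1618: (372/1618)·0.6183 + (138/1618)·0.3986 + (216/1618)·0.8519 + (261/1618)·0.8851 + (343/1618)·0.3790 + (288/1618)·0.6424 = 0.627

0.627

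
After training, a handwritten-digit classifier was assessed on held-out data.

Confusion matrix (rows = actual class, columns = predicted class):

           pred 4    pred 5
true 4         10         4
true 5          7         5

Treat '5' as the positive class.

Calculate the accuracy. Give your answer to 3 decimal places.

Accuracy = (TP+TN)/N = (5+10)/26 = 0.577

0.577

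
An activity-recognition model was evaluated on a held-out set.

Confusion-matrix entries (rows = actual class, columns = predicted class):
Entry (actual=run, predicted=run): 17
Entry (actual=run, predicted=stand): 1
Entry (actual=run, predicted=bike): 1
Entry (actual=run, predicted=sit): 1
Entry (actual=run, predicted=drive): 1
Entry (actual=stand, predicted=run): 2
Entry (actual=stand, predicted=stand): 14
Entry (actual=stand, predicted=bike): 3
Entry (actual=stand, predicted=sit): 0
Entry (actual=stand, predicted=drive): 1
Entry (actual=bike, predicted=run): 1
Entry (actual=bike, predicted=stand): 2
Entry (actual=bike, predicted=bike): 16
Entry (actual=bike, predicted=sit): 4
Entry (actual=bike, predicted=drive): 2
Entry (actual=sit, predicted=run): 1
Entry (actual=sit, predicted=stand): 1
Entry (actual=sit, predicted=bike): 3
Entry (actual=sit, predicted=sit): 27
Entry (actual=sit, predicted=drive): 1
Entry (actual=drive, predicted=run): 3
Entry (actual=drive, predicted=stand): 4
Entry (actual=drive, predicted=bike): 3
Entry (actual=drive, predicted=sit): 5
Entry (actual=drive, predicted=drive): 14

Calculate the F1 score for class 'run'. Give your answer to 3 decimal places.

0.756

F1 score = 2·TP/(2·TP+FP+FN).
run: TP=17, FP=2+1+1+3=7, FN=1+1+1+1=4 → 34/45 = 0.7556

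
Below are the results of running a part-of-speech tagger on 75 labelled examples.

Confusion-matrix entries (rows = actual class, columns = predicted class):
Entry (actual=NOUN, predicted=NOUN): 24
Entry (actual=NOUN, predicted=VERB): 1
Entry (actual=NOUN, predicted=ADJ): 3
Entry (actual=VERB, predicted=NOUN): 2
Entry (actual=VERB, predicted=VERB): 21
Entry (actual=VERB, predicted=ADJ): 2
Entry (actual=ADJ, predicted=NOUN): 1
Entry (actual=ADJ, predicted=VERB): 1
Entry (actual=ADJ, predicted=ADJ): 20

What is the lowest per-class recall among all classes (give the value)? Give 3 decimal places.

Per-class recall (TP/(TP+FN)):
  NOUN: TP=24, FN=1+3=4 → 24/28 = 0.8571
  VERB: TP=21, FN=2+2=4 → 21/25 = 0.8400
  ADJ: TP=20, FN=1+1=2 → 20/22 = 0.9091
Lowest is class 'VERB' with recall = 0.840.

0.840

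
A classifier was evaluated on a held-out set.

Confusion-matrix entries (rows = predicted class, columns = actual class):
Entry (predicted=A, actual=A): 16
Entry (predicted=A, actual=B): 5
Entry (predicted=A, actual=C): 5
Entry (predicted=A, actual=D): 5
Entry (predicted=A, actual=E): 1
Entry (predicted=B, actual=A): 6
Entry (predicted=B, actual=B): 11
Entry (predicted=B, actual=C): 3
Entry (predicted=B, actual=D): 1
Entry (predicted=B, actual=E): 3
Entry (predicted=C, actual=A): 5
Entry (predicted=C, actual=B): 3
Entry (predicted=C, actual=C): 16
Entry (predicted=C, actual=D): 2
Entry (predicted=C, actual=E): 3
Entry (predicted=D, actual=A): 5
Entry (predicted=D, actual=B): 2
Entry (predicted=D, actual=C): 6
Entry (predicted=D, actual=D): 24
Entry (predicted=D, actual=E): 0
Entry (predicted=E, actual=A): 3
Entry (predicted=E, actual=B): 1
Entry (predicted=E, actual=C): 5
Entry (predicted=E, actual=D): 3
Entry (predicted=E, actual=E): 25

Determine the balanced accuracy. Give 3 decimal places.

Balanced accuracy = mean of per-class recall.
  A: recall = 16/35 = 0.4571
  B: recall = 11/22 = 0.5000
  C: recall = 16/35 = 0.4571
  D: recall = 24/35 = 0.6857
  E: recall = 25/32 = 0.7813
Mean = (0.4571 + 0.5000 + 0.4571 + 0.6857 + 0.7813) / 5 = 0.576

0.576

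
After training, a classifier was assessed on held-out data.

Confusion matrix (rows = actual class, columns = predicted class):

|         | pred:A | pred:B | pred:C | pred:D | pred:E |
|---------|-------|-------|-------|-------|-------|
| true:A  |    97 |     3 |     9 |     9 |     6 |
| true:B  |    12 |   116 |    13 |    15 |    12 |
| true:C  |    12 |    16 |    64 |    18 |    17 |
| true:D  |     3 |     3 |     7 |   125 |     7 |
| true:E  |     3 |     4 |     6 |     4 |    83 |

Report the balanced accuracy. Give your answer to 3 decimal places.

Balanced accuracy = mean of per-class recall.
  A: recall = 97/124 = 0.7823
  B: recall = 116/168 = 0.6905
  C: recall = 64/127 = 0.5039
  D: recall = 125/145 = 0.8621
  E: recall = 83/100 = 0.8300
Mean = (0.7823 + 0.6905 + 0.5039 + 0.8621 + 0.8300) / 5 = 0.734

0.734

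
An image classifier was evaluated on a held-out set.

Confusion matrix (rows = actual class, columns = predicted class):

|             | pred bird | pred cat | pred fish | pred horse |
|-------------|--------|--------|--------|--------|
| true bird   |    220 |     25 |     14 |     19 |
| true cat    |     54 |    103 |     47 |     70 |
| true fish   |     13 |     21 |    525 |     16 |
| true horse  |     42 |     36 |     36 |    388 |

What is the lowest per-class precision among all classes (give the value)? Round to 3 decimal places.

Per-class precision (TP/(TP+FP)):
  bird: TP=220, FP=54+13+42=109 → 220/329 = 0.6687
  cat: TP=103, FP=25+21+36=82 → 103/185 = 0.5568
  fish: TP=525, FP=14+47+36=97 → 525/622 = 0.8441
  horse: TP=388, FP=19+70+16=105 → 388/493 = 0.7870
Lowest is class 'cat' with precision = 0.557.

0.557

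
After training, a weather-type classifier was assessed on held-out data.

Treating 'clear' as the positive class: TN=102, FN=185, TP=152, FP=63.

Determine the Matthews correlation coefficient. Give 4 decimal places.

0.0657

MCC = (TP·TN − FP·FN) / √((TP+FP)(TP+FN)(TN+FP)(TN+FN))
Numerator = 152·102 − 63·185 = 3849
Denominator = √(215·337·165·287) = √3431106525 = 58575.6479
MCC = 3849 / 58575.6479 = 0.0657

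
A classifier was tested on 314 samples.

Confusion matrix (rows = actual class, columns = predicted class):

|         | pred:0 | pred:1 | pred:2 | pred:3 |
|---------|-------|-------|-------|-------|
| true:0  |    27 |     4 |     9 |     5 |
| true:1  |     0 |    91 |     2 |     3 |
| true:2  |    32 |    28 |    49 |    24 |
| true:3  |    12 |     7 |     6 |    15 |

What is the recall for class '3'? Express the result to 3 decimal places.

0.375

One-vs-rest for '3': TP = diagonal; FP = other classes predicted '3'; FN = '3' predicted as other.
recall = TP/(TP+FN).
3: TP=15, FN=12+7+6=25 → 15/40 = 0.3750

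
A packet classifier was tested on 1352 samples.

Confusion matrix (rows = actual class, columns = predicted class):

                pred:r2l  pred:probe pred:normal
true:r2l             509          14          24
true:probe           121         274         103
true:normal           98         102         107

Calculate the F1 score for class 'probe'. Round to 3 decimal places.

0.617

Treat 'probe' as positive and all other classes as negative.
F1 score = 2·TP/(2·TP+FP+FN).
probe: TP=274, FP=14+102=116, FN=121+103=224 → 548/888 = 0.6171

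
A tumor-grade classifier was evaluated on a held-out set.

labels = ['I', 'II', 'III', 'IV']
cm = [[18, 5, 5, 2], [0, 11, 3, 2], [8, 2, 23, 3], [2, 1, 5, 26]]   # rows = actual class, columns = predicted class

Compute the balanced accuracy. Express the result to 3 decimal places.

0.673

Balanced accuracy = mean of per-class recall.
  I: recall = 18/30 = 0.6000
  II: recall = 11/16 = 0.6875
  III: recall = 23/36 = 0.6389
  IV: recall = 26/34 = 0.7647
Mean = (0.6000 + 0.6875 + 0.6389 + 0.7647) / 4 = 0.673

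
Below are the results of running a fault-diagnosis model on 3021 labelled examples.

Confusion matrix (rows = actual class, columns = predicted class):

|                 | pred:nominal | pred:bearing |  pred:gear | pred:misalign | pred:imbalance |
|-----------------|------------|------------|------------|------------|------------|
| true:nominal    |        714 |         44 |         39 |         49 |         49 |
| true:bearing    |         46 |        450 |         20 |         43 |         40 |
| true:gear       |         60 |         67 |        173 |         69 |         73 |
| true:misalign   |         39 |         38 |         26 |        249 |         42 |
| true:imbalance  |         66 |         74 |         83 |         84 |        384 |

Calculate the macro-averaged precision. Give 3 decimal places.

Per-class precision (TP/(TP+FP)):
  nominal: TP=714, FP=46+60+39+66=211 → 714/925 = 0.7719
  bearing: TP=450, FP=44+67+38+74=223 → 450/673 = 0.6686
  gear: TP=173, FP=39+20+26+83=168 → 173/341 = 0.5073
  misalign: TP=249, FP=49+43+69+84=245 → 249/494 = 0.5040
  imbalance: TP=384, FP=49+40+73+42=204 → 384/588 = 0.6531
Macro-precision = mean = (0.7719 + 0.6686 + 0.5073 + 0.5040 + 0.6531) / 5 = 0.621

0.621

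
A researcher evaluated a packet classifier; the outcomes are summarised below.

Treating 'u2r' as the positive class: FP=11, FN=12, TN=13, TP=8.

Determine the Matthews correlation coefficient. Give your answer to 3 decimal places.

-0.059

MCC = (TP·TN − FP·FN) / √((TP+FP)(TP+FN)(TN+FP)(TN+FN))
Numerator = 8·13 − 11·12 = -28
Denominator = √(19·20·24·25) = √228000 = 477.4935
MCC = -28 / 477.4935 = -0.059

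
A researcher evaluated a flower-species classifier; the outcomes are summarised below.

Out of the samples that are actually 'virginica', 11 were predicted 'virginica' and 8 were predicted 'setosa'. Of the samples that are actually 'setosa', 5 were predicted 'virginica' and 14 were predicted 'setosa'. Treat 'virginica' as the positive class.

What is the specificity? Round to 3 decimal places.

0.737

Specificity = TN/(TN+FP) = 14/(14+5) = 0.737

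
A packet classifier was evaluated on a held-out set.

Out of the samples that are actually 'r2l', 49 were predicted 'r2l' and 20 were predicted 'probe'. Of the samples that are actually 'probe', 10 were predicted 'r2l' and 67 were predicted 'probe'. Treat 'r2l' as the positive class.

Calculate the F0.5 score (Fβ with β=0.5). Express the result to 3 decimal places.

Fβ = (1+β²)·TP / ((1+β²)·TP + β²·FN + FP), with β²=1/4
= 1.25·49 / (1.25·49 + 0.25·20 + 10) = 0.803

0.803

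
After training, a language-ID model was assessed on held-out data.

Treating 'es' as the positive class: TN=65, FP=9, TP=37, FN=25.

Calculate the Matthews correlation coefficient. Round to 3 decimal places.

MCC = (TP·TN − FP·FN) / √((TP+FP)(TP+FN)(TN+FP)(TN+FN))
Numerator = 37·65 − 9·25 = 2180
Denominator = √(46·62·74·90) = √18994320 = 4358.2474
MCC = 2180 / 4358.2474 = 0.500

0.500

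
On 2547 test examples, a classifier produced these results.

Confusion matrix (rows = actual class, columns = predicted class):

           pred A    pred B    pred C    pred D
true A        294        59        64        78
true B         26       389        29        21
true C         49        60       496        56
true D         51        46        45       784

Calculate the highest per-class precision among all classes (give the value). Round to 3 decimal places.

0.835

Per-class precision (TP/(TP+FP)):
  A: TP=294, FP=26+49+51=126 → 294/420 = 0.7000
  B: TP=389, FP=59+60+46=165 → 389/554 = 0.7022
  C: TP=496, FP=64+29+45=138 → 496/634 = 0.7823
  D: TP=784, FP=78+21+56=155 → 784/939 = 0.8349
Highest is class 'D' with precision = 0.835.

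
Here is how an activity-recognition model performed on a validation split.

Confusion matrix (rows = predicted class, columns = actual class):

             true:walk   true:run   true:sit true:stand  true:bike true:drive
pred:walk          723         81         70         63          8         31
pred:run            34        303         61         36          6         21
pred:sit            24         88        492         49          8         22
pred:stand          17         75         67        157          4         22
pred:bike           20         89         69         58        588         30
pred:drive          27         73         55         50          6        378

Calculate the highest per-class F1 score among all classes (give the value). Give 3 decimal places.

Per-class F1 score (2·TP/(2·TP+FP+FN)):
  walk: TP=723, FP=81+70+63+8+31=253, FN=34+24+17+20+27=122 → 1446/1821 = 0.7941
  run: TP=303, FP=34+61+36+6+21=158, FN=81+88+75+89+73=406 → 606/1170 = 0.5179
  sit: TP=492, FP=24+88+49+8+22=191, FN=70+61+67+69+55=322 → 984/1497 = 0.6573
  stand: TP=157, FP=17+75+67+4+22=185, FN=63+36+49+58+50=256 → 314/755 = 0.4159
  bike: TP=588, FP=20+89+69+58+30=266, FN=8+6+8+4+6=32 → 1176/1474 = 0.7978
  drive: TP=378, FP=27+73+55+50+6=211, FN=31+21+22+22+30=126 → 756/1093 = 0.6917
Highest is class 'bike' with F1 score = 0.798.

0.798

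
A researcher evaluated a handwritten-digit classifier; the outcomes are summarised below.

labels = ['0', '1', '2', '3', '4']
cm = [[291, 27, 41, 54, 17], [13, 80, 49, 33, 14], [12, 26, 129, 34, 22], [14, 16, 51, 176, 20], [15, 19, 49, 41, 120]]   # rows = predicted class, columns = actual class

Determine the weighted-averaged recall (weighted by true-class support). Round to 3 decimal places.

0.584

Per-class recall (TP/(TP+FN)):
  0: TP=291, FN=13+12+14+15=54 → 291/345 = 0.8435
  1: TP=80, FN=27+26+16+19=88 → 80/168 = 0.4762
  2: TP=129, FN=41+49+51+49=190 → 129/319 = 0.4044
  3: TP=176, FN=54+33+34+41=162 → 176/338 = 0.5207
  4: TP=120, FN=17+14+22+20=73 → 120/193 = 0.6218
Weighted-recall = Σ (supportᵢ/N)·recallᵢ with N=1363: (345/1363)·0.8435 + (168/1363)·0.4762 + (319/1363)·0.4044 + (338/1363)·0.5207 + (193/1363)·0.6218 = 0.584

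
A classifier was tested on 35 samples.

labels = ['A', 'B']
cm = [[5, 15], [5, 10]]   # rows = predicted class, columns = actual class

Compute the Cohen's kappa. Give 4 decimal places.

Observed agreement pₒ = trace/N = 15/35 = 0.42857
Expected agreement pₑ = Σ (rowᵢ·colᵢ)/N² = (10·20 + 25·15)/35² = 0.46939
κ = (pₒ − pₑ)/(1 − pₑ) = (0.42857 − 0.46939)/(1 − 0.46939) = -0.0769

-0.0769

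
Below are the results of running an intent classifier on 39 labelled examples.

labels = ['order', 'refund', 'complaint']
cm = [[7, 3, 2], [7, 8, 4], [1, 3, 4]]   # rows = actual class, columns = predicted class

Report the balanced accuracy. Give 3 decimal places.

0.501

Balanced accuracy = mean of per-class recall.
  order: recall = 7/12 = 0.5833
  refund: recall = 8/19 = 0.4211
  complaint: recall = 4/8 = 0.5000
Mean = (0.5833 + 0.4211 + 0.5000) / 3 = 0.501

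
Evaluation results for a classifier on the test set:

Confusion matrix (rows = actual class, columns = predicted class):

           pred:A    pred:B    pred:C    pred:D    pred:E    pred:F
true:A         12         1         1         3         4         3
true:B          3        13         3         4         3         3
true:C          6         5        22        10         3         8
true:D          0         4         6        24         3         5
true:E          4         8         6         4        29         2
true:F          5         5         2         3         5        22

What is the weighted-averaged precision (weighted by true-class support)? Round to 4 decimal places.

Per-class precision (TP/(TP+FP)):
  A: TP=12, FP=3+6+0+4+5=18 → 12/30 = 0.40000
  B: TP=13, FP=1+5+4+8+5=23 → 13/36 = 0.36111
  C: TP=22, FP=1+3+6+6+2=18 → 22/40 = 0.55000
  D: TP=24, FP=3+4+10+4+3=24 → 24/48 = 0.50000
  E: TP=29, FP=4+3+3+3+5=18 → 29/47 = 0.61702
  F: TP=22, FP=3+3+8+5+2=21 → 22/43 = 0.51163
Weighted-precision = Σ (supportᵢ/N)·precisionᵢ with N=244: (24/244)·0.40000 + (29/244)·0.36111 + (54/244)·0.55000 + (42/244)·0.50000 + (53/244)·0.61702 + (42/244)·0.51163 = 0.5121

0.5121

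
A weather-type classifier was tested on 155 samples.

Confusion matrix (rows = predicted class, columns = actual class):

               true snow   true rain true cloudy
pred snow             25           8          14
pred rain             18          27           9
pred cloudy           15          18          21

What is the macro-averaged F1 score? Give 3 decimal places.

0.470

Per-class F1 score (2·TP/(2·TP+FP+FN)):
  snow: TP=25, FP=8+14=22, FN=18+15=33 → 50/105 = 0.4762
  rain: TP=27, FP=18+9=27, FN=8+18=26 → 54/107 = 0.5047
  cloudy: TP=21, FP=15+18=33, FN=14+9=23 → 42/98 = 0.4286
Macro-F1 score = mean = (0.4762 + 0.5047 + 0.4286) / 3 = 0.470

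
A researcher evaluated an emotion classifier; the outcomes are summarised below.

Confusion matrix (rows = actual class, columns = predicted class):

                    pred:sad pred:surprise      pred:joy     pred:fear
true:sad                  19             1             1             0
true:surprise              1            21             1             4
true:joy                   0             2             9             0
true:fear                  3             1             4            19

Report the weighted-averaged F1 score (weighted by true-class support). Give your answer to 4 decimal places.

Per-class F1 score (2·TP/(2·TP+FP+FN)):
  sad: TP=19, FP=1+0+3=4, FN=1+1+0=2 → 38/44 = 0.86364
  surprise: TP=21, FP=1+2+1=4, FN=1+1+4=6 → 42/52 = 0.80769
  joy: TP=9, FP=1+1+4=6, FN=0+2+0=2 → 18/26 = 0.69231
  fear: TP=19, FP=0+4+0=4, FN=3+1+4=8 → 38/50 = 0.76000
Weighted-F1 score = Σ (supportᵢ/N)·F1 scoreᵢ with N=86: (21/86)·0.86364 + (27/86)·0.80769 + (11/86)·0.69231 + (27/86)·0.76000 = 0.7916

0.7916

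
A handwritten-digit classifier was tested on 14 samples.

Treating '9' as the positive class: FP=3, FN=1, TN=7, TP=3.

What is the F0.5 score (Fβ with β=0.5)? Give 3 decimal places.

Fβ = (1+β²)·TP / ((1+β²)·TP + β²·FN + FP), with β²=1/4
= 1.25·3 / (1.25·3 + 0.25·1 + 3) = 0.536

0.536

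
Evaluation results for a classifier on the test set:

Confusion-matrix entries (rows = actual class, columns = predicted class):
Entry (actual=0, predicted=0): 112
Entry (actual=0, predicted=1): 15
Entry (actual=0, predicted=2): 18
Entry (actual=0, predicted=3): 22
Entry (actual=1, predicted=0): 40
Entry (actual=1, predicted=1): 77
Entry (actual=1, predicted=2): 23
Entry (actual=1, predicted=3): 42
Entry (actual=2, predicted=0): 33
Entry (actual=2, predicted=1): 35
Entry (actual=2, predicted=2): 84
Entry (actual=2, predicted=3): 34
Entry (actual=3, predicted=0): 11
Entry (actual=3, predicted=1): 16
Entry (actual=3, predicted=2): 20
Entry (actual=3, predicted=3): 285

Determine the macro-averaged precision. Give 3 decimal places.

Per-class precision (TP/(TP+FP)):
  0: TP=112, FP=40+33+11=84 → 112/196 = 0.5714
  1: TP=77, FP=15+35+16=66 → 77/143 = 0.5385
  2: TP=84, FP=18+23+20=61 → 84/145 = 0.5793
  3: TP=285, FP=22+42+34=98 → 285/383 = 0.7441
Macro-precision = mean = (0.5714 + 0.5385 + 0.5793 + 0.7441) / 4 = 0.608

0.608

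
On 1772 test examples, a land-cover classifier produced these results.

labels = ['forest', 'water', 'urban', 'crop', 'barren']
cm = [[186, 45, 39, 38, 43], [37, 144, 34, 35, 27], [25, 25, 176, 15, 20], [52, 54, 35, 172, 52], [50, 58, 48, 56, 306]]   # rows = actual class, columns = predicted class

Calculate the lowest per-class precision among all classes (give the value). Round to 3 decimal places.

0.442

Per-class precision (TP/(TP+FP)):
  forest: TP=186, FP=37+25+52+50=164 → 186/350 = 0.5314
  water: TP=144, FP=45+25+54+58=182 → 144/326 = 0.4417
  urban: TP=176, FP=39+34+35+48=156 → 176/332 = 0.5301
  crop: TP=172, FP=38+35+15+56=144 → 172/316 = 0.5443
  barren: TP=306, FP=43+27+20+52=142 → 306/448 = 0.6830
Lowest is class 'water' with precision = 0.442.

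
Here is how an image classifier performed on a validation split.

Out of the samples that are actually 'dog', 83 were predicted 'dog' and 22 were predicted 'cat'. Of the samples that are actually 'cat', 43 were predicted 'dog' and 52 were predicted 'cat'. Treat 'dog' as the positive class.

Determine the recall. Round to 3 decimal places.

0.790

Recall = TP/(TP+FN) = 83/(83+22) = 83/105 = 0.790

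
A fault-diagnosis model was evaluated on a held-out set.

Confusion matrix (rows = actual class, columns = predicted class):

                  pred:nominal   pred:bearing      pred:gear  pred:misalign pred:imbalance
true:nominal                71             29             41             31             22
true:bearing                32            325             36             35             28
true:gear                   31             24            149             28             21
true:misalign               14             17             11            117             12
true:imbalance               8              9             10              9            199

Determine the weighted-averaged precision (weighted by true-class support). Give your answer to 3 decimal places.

Per-class precision (TP/(TP+FP)):
  nominal: TP=71, FP=32+31+14+8=85 → 71/156 = 0.4551
  bearing: TP=325, FP=29+24+17+9=79 → 325/404 = 0.8045
  gear: TP=149, FP=41+36+11+10=98 → 149/247 = 0.6032
  misalign: TP=117, FP=31+35+28+9=103 → 117/220 = 0.5318
  imbalance: TP=199, FP=22+28+21+12=83 → 199/282 = 0.7057
Weighted-precision = Σ (supportᵢ/N)·precisionᵢ with N=1309: (194/1309)·0.4551 + (456/1309)·0.8045 + (253/1309)·0.6032 + (171/1309)·0.5318 + (235/1309)·0.7057 = 0.660

0.660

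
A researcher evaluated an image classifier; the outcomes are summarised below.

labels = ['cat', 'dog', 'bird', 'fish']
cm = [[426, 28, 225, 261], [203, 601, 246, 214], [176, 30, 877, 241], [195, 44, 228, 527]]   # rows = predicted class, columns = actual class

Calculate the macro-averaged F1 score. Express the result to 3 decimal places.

0.532

Per-class F1 score (2·TP/(2·TP+FP+FN)):
  cat: TP=426, FP=28+225+261=514, FN=203+176+195=574 → 852/1940 = 0.4392
  dog: TP=601, FP=203+246+214=663, FN=28+30+44=102 → 1202/1967 = 0.6111
  bird: TP=877, FP=176+30+241=447, FN=225+246+228=699 → 1754/2900 = 0.6048
  fish: TP=527, FP=195+44+228=467, FN=261+214+241=716 → 1054/2237 = 0.4712
Macro-F1 score = mean = (0.4392 + 0.6111 + 0.6048 + 0.4712) / 4 = 0.532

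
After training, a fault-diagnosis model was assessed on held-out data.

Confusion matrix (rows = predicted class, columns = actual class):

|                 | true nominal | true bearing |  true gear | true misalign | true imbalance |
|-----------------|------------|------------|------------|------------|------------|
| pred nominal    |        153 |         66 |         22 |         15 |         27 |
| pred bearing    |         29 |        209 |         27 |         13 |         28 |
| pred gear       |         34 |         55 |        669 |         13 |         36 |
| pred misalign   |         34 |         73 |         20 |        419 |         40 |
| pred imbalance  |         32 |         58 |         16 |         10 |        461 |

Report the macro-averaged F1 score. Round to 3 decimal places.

Per-class F1 score (2·TP/(2·TP+FP+FN)):
  nominal: TP=153, FP=66+22+15+27=130, FN=29+34+34+32=129 → 306/565 = 0.5416
  bearing: TP=209, FP=29+27+13+28=97, FN=66+55+73+58=252 → 418/767 = 0.5450
  gear: TP=669, FP=34+55+13+36=138, FN=22+27+20+16=85 → 1338/1561 = 0.8571
  misalign: TP=419, FP=34+73+20+40=167, FN=15+13+13+10=51 → 838/1056 = 0.7936
  imbalance: TP=461, FP=32+58+16+10=116, FN=27+28+36+40=131 → 922/1169 = 0.7887
Macro-F1 score = mean = (0.5416 + 0.5450 + 0.8571 + 0.7936 + 0.7887) / 5 = 0.705

0.705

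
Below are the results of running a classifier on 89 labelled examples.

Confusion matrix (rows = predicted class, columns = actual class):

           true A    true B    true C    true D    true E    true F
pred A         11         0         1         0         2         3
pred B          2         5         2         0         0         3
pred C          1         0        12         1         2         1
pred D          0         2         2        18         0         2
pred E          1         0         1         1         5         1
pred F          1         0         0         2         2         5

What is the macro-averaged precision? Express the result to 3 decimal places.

0.596

Per-class precision (TP/(TP+FP)):
  A: TP=11, FP=0+1+0+2+3=6 → 11/17 = 0.6471
  B: TP=5, FP=2+2+0+0+3=7 → 5/12 = 0.4167
  C: TP=12, FP=1+0+1+2+1=5 → 12/17 = 0.7059
  D: TP=18, FP=0+2+2+0+2=6 → 18/24 = 0.7500
  E: TP=5, FP=1+0+1+1+1=4 → 5/9 = 0.5556
  F: TP=5, FP=1+0+0+2+2=5 → 5/10 = 0.5000
Macro-precision = mean = (0.6471 + 0.4167 + 0.7059 + 0.7500 + 0.5556 + 0.5000) / 6 = 0.596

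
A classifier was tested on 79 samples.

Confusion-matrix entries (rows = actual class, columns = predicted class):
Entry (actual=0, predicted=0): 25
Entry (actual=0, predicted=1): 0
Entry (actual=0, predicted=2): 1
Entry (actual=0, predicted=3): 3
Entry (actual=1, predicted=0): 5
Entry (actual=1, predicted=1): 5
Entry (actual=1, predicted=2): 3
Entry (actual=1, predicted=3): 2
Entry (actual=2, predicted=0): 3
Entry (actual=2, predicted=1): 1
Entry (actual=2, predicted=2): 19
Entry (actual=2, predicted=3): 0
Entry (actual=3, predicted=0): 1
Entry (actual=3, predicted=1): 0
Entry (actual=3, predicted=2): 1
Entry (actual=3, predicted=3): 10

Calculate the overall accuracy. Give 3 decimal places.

Accuracy = trace / total = (25+5+19+10=59) / 79 = 59/79 = 0.747

0.747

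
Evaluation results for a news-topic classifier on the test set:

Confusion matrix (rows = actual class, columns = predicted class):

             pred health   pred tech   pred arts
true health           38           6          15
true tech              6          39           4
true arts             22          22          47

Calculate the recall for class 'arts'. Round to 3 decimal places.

0.516

recall = TP/(TP+FN).
arts: TP=47, FN=22+22=44 → 47/91 = 0.5165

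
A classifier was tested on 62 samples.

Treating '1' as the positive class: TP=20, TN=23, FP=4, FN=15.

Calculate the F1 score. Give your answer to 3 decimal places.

0.678

Precision = TP/(TP+FP) = 20/24 = 0.8333
Recall = TP/(TP+FN) = 20/35 = 0.5714
F1 = 2·TP/(2·TP+FP+FN) = 40/59 = 0.678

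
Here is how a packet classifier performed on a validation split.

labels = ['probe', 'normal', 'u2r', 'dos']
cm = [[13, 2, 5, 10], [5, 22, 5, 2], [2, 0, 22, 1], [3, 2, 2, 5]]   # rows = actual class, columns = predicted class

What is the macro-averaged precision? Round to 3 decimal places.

Per-class precision (TP/(TP+FP)):
  probe: TP=13, FP=5+2+3=10 → 13/23 = 0.5652
  normal: TP=22, FP=2+0+2=4 → 22/26 = 0.8462
  u2r: TP=22, FP=5+5+2=12 → 22/34 = 0.6471
  dos: TP=5, FP=10+2+1=13 → 5/18 = 0.2778
Macro-precision = mean = (0.5652 + 0.8462 + 0.6471 + 0.2778) / 4 = 0.584

0.584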